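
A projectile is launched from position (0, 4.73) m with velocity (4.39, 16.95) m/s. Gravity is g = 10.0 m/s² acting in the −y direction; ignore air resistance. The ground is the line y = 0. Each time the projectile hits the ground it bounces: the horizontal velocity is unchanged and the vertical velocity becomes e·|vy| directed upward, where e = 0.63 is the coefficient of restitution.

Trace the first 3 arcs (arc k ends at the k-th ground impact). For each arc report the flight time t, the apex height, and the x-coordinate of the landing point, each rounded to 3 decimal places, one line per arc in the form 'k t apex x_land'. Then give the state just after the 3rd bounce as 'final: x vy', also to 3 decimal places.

1 3.649 19.095 16.020
2 2.462 7.579 26.830
3 1.551 3.008 33.640
final: 33.640 4.886

Arc 1: start y=4.730, vy=16.950 → t=3.649, apex=19.095, x_land=16.020, impact vy=-19.542
  bounce: vy ← 0.63·19.542 = 12.312
Arc 2: start y=0.000, vy=12.312 → t=2.462, apex=7.579, x_land=26.830, impact vy=-12.312
  bounce: vy ← 0.63·12.312 = 7.756
Arc 3: start y=0.000, vy=7.756 → t=1.551, apex=3.008, x_land=33.640, impact vy=-7.756
  bounce: vy ← 0.63·7.756 = 4.886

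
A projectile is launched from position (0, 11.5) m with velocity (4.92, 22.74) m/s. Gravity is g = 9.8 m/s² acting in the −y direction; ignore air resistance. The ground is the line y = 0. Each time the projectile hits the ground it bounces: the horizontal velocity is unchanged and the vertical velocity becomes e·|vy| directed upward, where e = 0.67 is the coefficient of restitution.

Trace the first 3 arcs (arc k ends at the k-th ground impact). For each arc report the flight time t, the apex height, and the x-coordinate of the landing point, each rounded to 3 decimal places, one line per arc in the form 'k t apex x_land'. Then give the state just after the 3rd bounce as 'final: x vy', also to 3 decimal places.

1 5.101 37.883 25.097
2 3.726 17.006 43.428
3 2.496 7.634 55.710
final: 55.710 8.195

Arc 1: start y=11.500, vy=22.740 → t=5.101, apex=37.883, x_land=25.097, impact vy=-27.249
  bounce: vy ← 0.67·27.249 = 18.257
Arc 2: start y=0.000, vy=18.257 → t=3.726, apex=17.006, x_land=43.428, impact vy=-18.257
  bounce: vy ← 0.67·18.257 = 12.232
Arc 3: start y=0.000, vy=12.232 → t=2.496, apex=7.634, x_land=55.710, impact vy=-12.232
  bounce: vy ← 0.67·12.232 = 8.195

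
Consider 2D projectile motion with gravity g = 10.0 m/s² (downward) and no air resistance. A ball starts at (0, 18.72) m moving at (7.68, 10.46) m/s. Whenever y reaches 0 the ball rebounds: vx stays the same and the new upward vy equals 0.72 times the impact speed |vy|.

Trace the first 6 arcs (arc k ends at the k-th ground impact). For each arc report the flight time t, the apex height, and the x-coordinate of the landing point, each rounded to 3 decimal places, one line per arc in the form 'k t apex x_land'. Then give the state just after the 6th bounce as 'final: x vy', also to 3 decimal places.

1 3.246 24.191 24.926
2 3.167 12.540 49.251
3 2.281 6.501 66.766
4 1.642 3.370 79.376
5 1.182 1.747 88.456
6 0.851 0.906 94.993
final: 94.993 3.064

Arc 1: start y=18.720, vy=10.460 → t=3.246, apex=24.191, x_land=24.926, impact vy=-21.996
  bounce: vy ← 0.72·21.996 = 15.837
Arc 2: start y=0.000, vy=15.837 → t=3.167, apex=12.540, x_land=49.251, impact vy=-15.837
  bounce: vy ← 0.72·15.837 = 11.403
Arc 3: start y=0.000, vy=11.403 → t=2.281, apex=6.501, x_land=66.766, impact vy=-11.403
  bounce: vy ← 0.72·11.403 = 8.210
Arc 4: start y=0.000, vy=8.210 → t=1.642, apex=3.370, x_land=79.376, impact vy=-8.210
  bounce: vy ← 0.72·8.210 = 5.911
Arc 5: start y=0.000, vy=5.911 → t=1.182, apex=1.747, x_land=88.456, impact vy=-5.911
  bounce: vy ← 0.72·5.911 = 4.256
Arc 6: start y=0.000, vy=4.256 → t=0.851, apex=0.906, x_land=94.993, impact vy=-4.256
  bounce: vy ← 0.72·4.256 = 3.064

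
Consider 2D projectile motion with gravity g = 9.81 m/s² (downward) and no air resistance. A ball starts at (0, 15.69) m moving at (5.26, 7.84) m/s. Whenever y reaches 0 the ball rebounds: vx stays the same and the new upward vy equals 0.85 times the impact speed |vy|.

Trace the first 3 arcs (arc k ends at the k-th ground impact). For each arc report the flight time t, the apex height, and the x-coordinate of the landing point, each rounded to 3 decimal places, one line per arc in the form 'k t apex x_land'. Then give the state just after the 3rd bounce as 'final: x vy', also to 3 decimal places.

Arc 1: start y=15.690, vy=7.840 → t=2.758, apex=18.823, x_land=14.508, impact vy=-19.217
  bounce: vy ← 0.85·19.217 = 16.335
Arc 2: start y=0.000, vy=16.335 → t=3.330, apex=13.599, x_land=32.025, impact vy=-16.335
  bounce: vy ← 0.85·16.335 = 13.884
Arc 3: start y=0.000, vy=13.884 → t=2.831, apex=9.826, x_land=46.914, impact vy=-13.884
  bounce: vy ← 0.85·13.884 = 11.802

1 2.758 18.823 14.508
2 3.330 13.599 32.025
3 2.831 9.826 46.914
final: 46.914 11.802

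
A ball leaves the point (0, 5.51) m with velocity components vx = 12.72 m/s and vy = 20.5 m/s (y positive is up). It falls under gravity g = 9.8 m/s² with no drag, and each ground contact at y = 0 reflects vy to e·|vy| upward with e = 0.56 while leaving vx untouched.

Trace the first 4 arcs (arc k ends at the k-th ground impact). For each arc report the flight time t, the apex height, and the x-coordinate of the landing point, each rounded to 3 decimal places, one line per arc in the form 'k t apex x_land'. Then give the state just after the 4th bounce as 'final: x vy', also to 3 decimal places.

Arc 1: start y=5.510, vy=20.500 → t=4.437, apex=26.951, x_land=56.440, impact vy=-22.984
  bounce: vy ← 0.56·22.984 = 12.871
Arc 2: start y=0.000, vy=12.871 → t=2.627, apex=8.452, x_land=89.852, impact vy=-12.871
  bounce: vy ← 0.56·12.871 = 7.208
Arc 3: start y=0.000, vy=7.208 → t=1.471, apex=2.651, x_land=108.562, impact vy=-7.208
  bounce: vy ← 0.56·7.208 = 4.036
Arc 4: start y=0.000, vy=4.036 → t=0.824, apex=0.831, x_land=119.040, impact vy=-4.036
  bounce: vy ← 0.56·4.036 = 2.260

1 4.437 26.951 56.440
2 2.627 8.452 89.852
3 1.471 2.651 108.562
4 0.824 0.831 119.040
final: 119.040 2.260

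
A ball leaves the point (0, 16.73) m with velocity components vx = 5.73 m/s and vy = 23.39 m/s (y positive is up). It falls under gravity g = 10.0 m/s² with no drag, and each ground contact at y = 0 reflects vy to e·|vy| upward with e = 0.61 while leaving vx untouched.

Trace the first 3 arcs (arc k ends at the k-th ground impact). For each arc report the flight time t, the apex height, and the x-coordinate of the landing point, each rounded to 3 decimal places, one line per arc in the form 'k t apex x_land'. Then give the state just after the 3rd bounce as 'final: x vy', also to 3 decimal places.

Arc 1: start y=16.730, vy=23.390 → t=5.308, apex=44.085, x_land=30.417, impact vy=-29.693
  bounce: vy ← 0.61·29.693 = 18.113
Arc 2: start y=0.000, vy=18.113 → t=3.623, apex=16.404, x_land=51.174, impact vy=-18.113
  bounce: vy ← 0.61·18.113 = 11.049
Arc 3: start y=0.000, vy=11.049 → t=2.210, apex=6.104, x_land=63.836, impact vy=-11.049
  bounce: vy ← 0.61·11.049 = 6.740

1 5.308 44.085 30.417
2 3.623 16.404 51.174
3 2.210 6.104 63.836
final: 63.836 6.740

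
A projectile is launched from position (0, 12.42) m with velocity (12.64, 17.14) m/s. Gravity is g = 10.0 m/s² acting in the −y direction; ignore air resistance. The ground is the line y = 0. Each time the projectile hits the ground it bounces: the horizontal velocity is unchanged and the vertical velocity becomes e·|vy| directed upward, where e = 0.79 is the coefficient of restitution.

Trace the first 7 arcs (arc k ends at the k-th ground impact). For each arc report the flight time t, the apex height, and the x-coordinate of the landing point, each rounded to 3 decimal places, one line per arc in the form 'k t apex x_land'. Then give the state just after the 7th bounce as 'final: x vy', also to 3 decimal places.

Arc 1: start y=12.420, vy=17.140 → t=4.042, apex=27.109, x_land=51.097, impact vy=-23.285
  bounce: vy ← 0.79·23.285 = 18.395
Arc 2: start y=0.000, vy=18.395 → t=3.679, apex=16.919, x_land=97.599, impact vy=-18.395
  bounce: vy ← 0.79·18.395 = 14.532
Arc 3: start y=0.000, vy=14.532 → t=2.906, apex=10.559, x_land=134.336, impact vy=-14.532
  bounce: vy ← 0.79·14.532 = 11.480
Arc 4: start y=0.000, vy=11.480 → t=2.296, apex=6.590, x_land=163.358, impact vy=-11.480
  bounce: vy ← 0.79·11.480 = 9.069
Arc 5: start y=0.000, vy=9.069 → t=1.814, apex=4.113, x_land=186.286, impact vy=-9.069
  bounce: vy ← 0.79·9.069 = 7.165
Arc 6: start y=0.000, vy=7.165 → t=1.433, apex=2.567, x_land=204.399, impact vy=-7.165
  bounce: vy ← 0.79·7.165 = 5.660
Arc 7: start y=0.000, vy=5.660 → t=1.132, apex=1.602, x_land=218.708, impact vy=-5.660
  bounce: vy ← 0.79·5.660 = 4.472

1 4.042 27.109 51.097
2 3.679 16.919 97.599
3 2.906 10.559 134.336
4 2.296 6.590 163.358
5 1.814 4.113 186.286
6 1.433 2.567 204.399
7 1.132 1.602 218.708
final: 218.708 4.472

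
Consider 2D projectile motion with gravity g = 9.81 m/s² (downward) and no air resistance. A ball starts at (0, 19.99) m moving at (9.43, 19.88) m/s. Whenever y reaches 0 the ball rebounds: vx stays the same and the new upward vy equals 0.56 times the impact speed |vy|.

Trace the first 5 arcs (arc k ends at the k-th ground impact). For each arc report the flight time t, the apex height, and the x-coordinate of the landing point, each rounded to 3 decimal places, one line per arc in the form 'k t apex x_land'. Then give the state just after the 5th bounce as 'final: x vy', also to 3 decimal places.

1 4.887 40.133 46.084
2 3.204 12.586 76.295
3 1.794 3.947 93.213
4 1.005 1.238 102.687
5 0.563 0.388 107.993
final: 107.993 1.545

Arc 1: start y=19.990, vy=19.880 → t=4.887, apex=40.133, x_land=46.084, impact vy=-28.061
  bounce: vy ← 0.56·28.061 = 15.714
Arc 2: start y=0.000, vy=15.714 → t=3.204, apex=12.586, x_land=76.295, impact vy=-15.714
  bounce: vy ← 0.56·15.714 = 8.800
Arc 3: start y=0.000, vy=8.800 → t=1.794, apex=3.947, x_land=93.213, impact vy=-8.800
  bounce: vy ← 0.56·8.800 = 4.928
Arc 4: start y=0.000, vy=4.928 → t=1.005, apex=1.238, x_land=102.687, impact vy=-4.928
  bounce: vy ← 0.56·4.928 = 2.760
Arc 5: start y=0.000, vy=2.760 → t=0.563, apex=0.388, x_land=107.993, impact vy=-2.760
  bounce: vy ← 0.56·2.760 = 1.545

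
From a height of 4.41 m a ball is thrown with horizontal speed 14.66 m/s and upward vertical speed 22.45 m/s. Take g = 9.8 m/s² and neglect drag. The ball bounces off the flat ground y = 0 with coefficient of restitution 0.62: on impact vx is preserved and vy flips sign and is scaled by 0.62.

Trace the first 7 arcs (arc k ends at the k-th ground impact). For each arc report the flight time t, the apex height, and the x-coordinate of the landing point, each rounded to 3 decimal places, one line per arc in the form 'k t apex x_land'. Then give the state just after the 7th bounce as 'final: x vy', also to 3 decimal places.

1 4.770 30.124 69.933
2 3.075 11.580 115.006
3 1.906 4.451 142.951
4 1.182 1.711 160.277
5 0.733 0.658 171.019
6 0.454 0.253 177.679
7 0.282 0.097 181.809
final: 181.809 0.856

Arc 1: start y=4.410, vy=22.450 → t=4.770, apex=30.124, x_land=69.933, impact vy=-24.299
  bounce: vy ← 0.62·24.299 = 15.065
Arc 2: start y=0.000, vy=15.065 → t=3.075, apex=11.580, x_land=115.006, impact vy=-15.065
  bounce: vy ← 0.62·15.065 = 9.341
Arc 3: start y=0.000, vy=9.341 → t=1.906, apex=4.451, x_land=142.951, impact vy=-9.341
  bounce: vy ← 0.62·9.341 = 5.791
Arc 4: start y=0.000, vy=5.791 → t=1.182, apex=1.711, x_land=160.277, impact vy=-5.791
  bounce: vy ← 0.62·5.791 = 3.590
Arc 5: start y=0.000, vy=3.590 → t=0.733, apex=0.658, x_land=171.019, impact vy=-3.590
  bounce: vy ← 0.62·3.590 = 2.226
Arc 6: start y=0.000, vy=2.226 → t=0.454, apex=0.253, x_land=177.679, impact vy=-2.226
  bounce: vy ← 0.62·2.226 = 1.380
Arc 7: start y=0.000, vy=1.380 → t=0.282, apex=0.097, x_land=181.809, impact vy=-1.380
  bounce: vy ← 0.62·1.380 = 0.856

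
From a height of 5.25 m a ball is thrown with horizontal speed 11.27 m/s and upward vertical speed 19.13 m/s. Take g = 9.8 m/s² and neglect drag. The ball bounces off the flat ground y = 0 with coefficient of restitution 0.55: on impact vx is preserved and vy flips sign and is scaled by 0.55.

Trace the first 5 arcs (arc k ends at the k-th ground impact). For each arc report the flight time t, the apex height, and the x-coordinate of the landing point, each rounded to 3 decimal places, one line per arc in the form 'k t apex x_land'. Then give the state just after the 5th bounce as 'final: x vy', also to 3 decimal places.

Arc 1: start y=5.250, vy=19.130 → t=4.162, apex=23.921, x_land=46.901, impact vy=-21.653
  bounce: vy ← 0.55·21.653 = 11.909
Arc 2: start y=0.000, vy=11.909 → t=2.430, apex=7.236, x_land=74.292, impact vy=-11.909
  bounce: vy ← 0.55·11.909 = 6.550
Arc 3: start y=0.000, vy=6.550 → t=1.337, apex=2.189, x_land=89.357, impact vy=-6.550
  bounce: vy ← 0.55·6.550 = 3.603
Arc 4: start y=0.000, vy=3.603 → t=0.735, apex=0.662, x_land=97.643, impact vy=-3.603
  bounce: vy ← 0.55·3.603 = 1.981
Arc 5: start y=0.000, vy=1.981 → t=0.404, apex=0.200, x_land=102.200, impact vy=-1.981
  bounce: vy ← 0.55·1.981 = 1.090

1 4.162 23.921 46.901
2 2.430 7.236 74.292
3 1.337 2.189 89.357
4 0.735 0.662 97.643
5 0.404 0.200 102.200
final: 102.200 1.090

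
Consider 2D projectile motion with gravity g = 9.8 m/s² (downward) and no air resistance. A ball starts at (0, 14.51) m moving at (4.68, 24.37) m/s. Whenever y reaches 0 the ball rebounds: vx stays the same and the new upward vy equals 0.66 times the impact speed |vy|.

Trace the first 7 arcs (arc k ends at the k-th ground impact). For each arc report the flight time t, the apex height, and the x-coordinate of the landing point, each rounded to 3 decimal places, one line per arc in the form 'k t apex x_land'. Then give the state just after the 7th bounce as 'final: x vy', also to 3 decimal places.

1 5.511 44.811 25.791
2 3.992 19.520 44.472
3 2.635 8.503 56.802
4 1.739 3.704 64.940
5 1.148 1.613 70.311
6 0.757 0.703 73.855
7 0.500 0.306 76.195
final: 76.195 1.617

Arc 1: start y=14.510, vy=24.370 → t=5.511, apex=44.811, x_land=25.791, impact vy=-29.636
  bounce: vy ← 0.66·29.636 = 19.560
Arc 2: start y=0.000, vy=19.560 → t=3.992, apex=19.520, x_land=44.472, impact vy=-19.560
  bounce: vy ← 0.66·19.560 = 12.909
Arc 3: start y=0.000, vy=12.909 → t=2.635, apex=8.503, x_land=56.802, impact vy=-12.909
  bounce: vy ← 0.66·12.909 = 8.520
Arc 4: start y=0.000, vy=8.520 → t=1.739, apex=3.704, x_land=64.940, impact vy=-8.520
  bounce: vy ← 0.66·8.520 = 5.623
Arc 5: start y=0.000, vy=5.623 → t=1.148, apex=1.613, x_land=70.311, impact vy=-5.623
  bounce: vy ← 0.66·5.623 = 3.711
Arc 6: start y=0.000, vy=3.711 → t=0.757, apex=0.703, x_land=73.855, impact vy=-3.711
  bounce: vy ← 0.66·3.711 = 2.450
Arc 7: start y=0.000, vy=2.450 → t=0.500, apex=0.306, x_land=76.195, impact vy=-2.450
  bounce: vy ← 0.66·2.450 = 1.617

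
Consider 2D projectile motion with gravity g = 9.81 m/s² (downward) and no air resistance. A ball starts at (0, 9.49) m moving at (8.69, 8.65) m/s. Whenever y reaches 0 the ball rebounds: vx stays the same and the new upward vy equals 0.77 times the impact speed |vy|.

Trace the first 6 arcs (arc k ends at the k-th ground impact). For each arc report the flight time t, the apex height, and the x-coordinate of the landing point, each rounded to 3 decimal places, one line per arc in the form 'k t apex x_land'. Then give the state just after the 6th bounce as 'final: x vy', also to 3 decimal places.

1 2.529 13.304 21.974
2 2.536 7.888 44.014
3 1.953 4.677 60.984
4 1.504 2.773 74.051
5 1.158 1.644 84.113
6 0.892 0.975 91.861
final: 91.861 3.367

Arc 1: start y=9.490, vy=8.650 → t=2.529, apex=13.304, x_land=21.974, impact vy=-16.156
  bounce: vy ← 0.77·16.156 = 12.440
Arc 2: start y=0.000, vy=12.440 → t=2.536, apex=7.888, x_land=44.014, impact vy=-12.440
  bounce: vy ← 0.77·12.440 = 9.579
Arc 3: start y=0.000, vy=9.579 → t=1.953, apex=4.677, x_land=60.984, impact vy=-9.579
  bounce: vy ← 0.77·9.579 = 7.376
Arc 4: start y=0.000, vy=7.376 → t=1.504, apex=2.773, x_land=74.051, impact vy=-7.376
  bounce: vy ← 0.77·7.376 = 5.679
Arc 5: start y=0.000, vy=5.679 → t=1.158, apex=1.644, x_land=84.113, impact vy=-5.679
  bounce: vy ← 0.77·5.679 = 4.373
Arc 6: start y=0.000, vy=4.373 → t=0.892, apex=0.975, x_land=91.861, impact vy=-4.373
  bounce: vy ← 0.77·4.373 = 3.367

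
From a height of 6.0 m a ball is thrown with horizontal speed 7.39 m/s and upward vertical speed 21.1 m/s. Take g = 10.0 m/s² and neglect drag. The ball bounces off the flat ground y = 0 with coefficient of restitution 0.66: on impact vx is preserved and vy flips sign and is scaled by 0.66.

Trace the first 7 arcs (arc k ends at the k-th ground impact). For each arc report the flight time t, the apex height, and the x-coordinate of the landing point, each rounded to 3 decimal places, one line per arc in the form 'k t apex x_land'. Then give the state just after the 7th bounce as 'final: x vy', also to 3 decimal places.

1 4.487 28.261 33.162
2 3.138 12.310 56.353
3 2.071 5.362 71.659
4 1.367 2.336 81.761
5 0.902 1.017 88.429
6 0.595 0.443 92.829
7 0.393 0.193 95.734
final: 95.734 1.297

Arc 1: start y=6.000, vy=21.100 → t=4.487, apex=28.261, x_land=33.162, impact vy=-23.774
  bounce: vy ← 0.66·23.774 = 15.691
Arc 2: start y=0.000, vy=15.691 → t=3.138, apex=12.310, x_land=56.353, impact vy=-15.691
  bounce: vy ← 0.66·15.691 = 10.356
Arc 3: start y=0.000, vy=10.356 → t=2.071, apex=5.362, x_land=71.659, impact vy=-10.356
  bounce: vy ← 0.66·10.356 = 6.835
Arc 4: start y=0.000, vy=6.835 → t=1.367, apex=2.336, x_land=81.761, impact vy=-6.835
  bounce: vy ← 0.66·6.835 = 4.511
Arc 5: start y=0.000, vy=4.511 → t=0.902, apex=1.017, x_land=88.429, impact vy=-4.511
  bounce: vy ← 0.66·4.511 = 2.977
Arc 6: start y=0.000, vy=2.977 → t=0.595, apex=0.443, x_land=92.829, impact vy=-2.977
  bounce: vy ← 0.66·2.977 = 1.965
Arc 7: start y=0.000, vy=1.965 → t=0.393, apex=0.193, x_land=95.734, impact vy=-1.965
  bounce: vy ← 0.66·1.965 = 1.297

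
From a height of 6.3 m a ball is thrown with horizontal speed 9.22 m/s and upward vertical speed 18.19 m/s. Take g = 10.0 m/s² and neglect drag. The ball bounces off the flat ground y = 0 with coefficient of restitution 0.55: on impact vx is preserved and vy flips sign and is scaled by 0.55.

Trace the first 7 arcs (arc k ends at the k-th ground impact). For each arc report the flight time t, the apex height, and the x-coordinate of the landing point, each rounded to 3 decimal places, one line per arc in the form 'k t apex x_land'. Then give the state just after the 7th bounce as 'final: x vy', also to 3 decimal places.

1 3.956 22.844 36.479
2 2.351 6.910 58.157
3 1.293 2.090 70.080
4 0.711 0.632 76.637
5 0.391 0.191 80.244
6 0.215 0.058 82.228
7 0.118 0.018 83.319
final: 83.319 0.325

Arc 1: start y=6.300, vy=18.190 → t=3.956, apex=22.844, x_land=36.479, impact vy=-21.375
  bounce: vy ← 0.55·21.375 = 11.756
Arc 2: start y=0.000, vy=11.756 → t=2.351, apex=6.910, x_land=58.157, impact vy=-11.756
  bounce: vy ← 0.55·11.756 = 6.466
Arc 3: start y=0.000, vy=6.466 → t=1.293, apex=2.090, x_land=70.080, impact vy=-6.466
  bounce: vy ← 0.55·6.466 = 3.556
Arc 4: start y=0.000, vy=3.556 → t=0.711, apex=0.632, x_land=76.637, impact vy=-3.556
  bounce: vy ← 0.55·3.556 = 1.956
Arc 5: start y=0.000, vy=1.956 → t=0.391, apex=0.191, x_land=80.244, impact vy=-1.956
  bounce: vy ← 0.55·1.956 = 1.076
Arc 6: start y=0.000, vy=1.076 → t=0.215, apex=0.058, x_land=82.228, impact vy=-1.076
  bounce: vy ← 0.55·1.076 = 0.592
Arc 7: start y=0.000, vy=0.592 → t=0.118, apex=0.018, x_land=83.319, impact vy=-0.592
  bounce: vy ← 0.55·0.592 = 0.325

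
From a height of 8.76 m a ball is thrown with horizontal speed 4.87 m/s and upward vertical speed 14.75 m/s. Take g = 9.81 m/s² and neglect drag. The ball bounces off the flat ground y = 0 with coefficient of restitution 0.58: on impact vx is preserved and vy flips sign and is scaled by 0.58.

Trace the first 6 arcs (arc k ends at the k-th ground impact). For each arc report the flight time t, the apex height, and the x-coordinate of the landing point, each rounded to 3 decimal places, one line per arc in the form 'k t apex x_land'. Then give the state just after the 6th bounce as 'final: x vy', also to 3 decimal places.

Arc 1: start y=8.760, vy=14.750 → t=3.515, apex=19.849, x_land=17.119, impact vy=-19.734
  bounce: vy ← 0.58·19.734 = 11.446
Arc 2: start y=0.000, vy=11.446 → t=2.333, apex=6.677, x_land=28.483, impact vy=-11.446
  bounce: vy ← 0.58·11.446 = 6.639
Arc 3: start y=0.000, vy=6.639 → t=1.353, apex=2.246, x_land=35.074, impact vy=-6.639
  bounce: vy ← 0.58·6.639 = 3.850
Arc 4: start y=0.000, vy=3.850 → t=0.785, apex=0.756, x_land=38.897, impact vy=-3.850
  bounce: vy ← 0.58·3.850 = 2.233
Arc 5: start y=0.000, vy=2.233 → t=0.455, apex=0.254, x_land=41.114, impact vy=-2.233
  bounce: vy ← 0.58·2.233 = 1.295
Arc 6: start y=0.000, vy=1.295 → t=0.264, apex=0.086, x_land=42.400, impact vy=-1.295
  bounce: vy ← 0.58·1.295 = 0.751

1 3.515 19.849 17.119
2 2.333 6.677 28.483
3 1.353 2.246 35.074
4 0.785 0.756 38.897
5 0.455 0.254 41.114
6 0.264 0.086 42.400
final: 42.400 0.751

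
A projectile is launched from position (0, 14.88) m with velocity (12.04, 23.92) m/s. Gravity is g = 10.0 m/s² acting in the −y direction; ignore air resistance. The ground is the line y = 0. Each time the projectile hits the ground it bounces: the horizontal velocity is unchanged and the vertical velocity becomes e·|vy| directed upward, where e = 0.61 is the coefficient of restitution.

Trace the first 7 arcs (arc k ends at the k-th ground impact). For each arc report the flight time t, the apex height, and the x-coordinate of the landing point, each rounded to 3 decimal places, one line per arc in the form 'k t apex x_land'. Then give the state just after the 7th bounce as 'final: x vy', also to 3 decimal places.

1 5.341 43.488 64.308
2 3.598 16.182 107.628
3 2.195 6.021 134.053
4 1.339 2.241 150.172
5 0.817 0.834 160.005
6 0.498 0.310 166.003
7 0.304 0.115 169.662
final: 169.662 0.927

Arc 1: start y=14.880, vy=23.920 → t=5.341, apex=43.488, x_land=64.308, impact vy=-29.492
  bounce: vy ← 0.61·29.492 = 17.990
Arc 2: start y=0.000, vy=17.990 → t=3.598, apex=16.182, x_land=107.628, impact vy=-17.990
  bounce: vy ← 0.61·17.990 = 10.974
Arc 3: start y=0.000, vy=10.974 → t=2.195, apex=6.021, x_land=134.053, impact vy=-10.974
  bounce: vy ← 0.61·10.974 = 6.694
Arc 4: start y=0.000, vy=6.694 → t=1.339, apex=2.241, x_land=150.172, impact vy=-6.694
  bounce: vy ← 0.61·6.694 = 4.083
Arc 5: start y=0.000, vy=4.083 → t=0.817, apex=0.834, x_land=160.005, impact vy=-4.083
  bounce: vy ← 0.61·4.083 = 2.491
Arc 6: start y=0.000, vy=2.491 → t=0.498, apex=0.310, x_land=166.003, impact vy=-2.491
  bounce: vy ← 0.61·2.491 = 1.519
Arc 7: start y=0.000, vy=1.519 → t=0.304, apex=0.115, x_land=169.662, impact vy=-1.519
  bounce: vy ← 0.61·1.519 = 0.927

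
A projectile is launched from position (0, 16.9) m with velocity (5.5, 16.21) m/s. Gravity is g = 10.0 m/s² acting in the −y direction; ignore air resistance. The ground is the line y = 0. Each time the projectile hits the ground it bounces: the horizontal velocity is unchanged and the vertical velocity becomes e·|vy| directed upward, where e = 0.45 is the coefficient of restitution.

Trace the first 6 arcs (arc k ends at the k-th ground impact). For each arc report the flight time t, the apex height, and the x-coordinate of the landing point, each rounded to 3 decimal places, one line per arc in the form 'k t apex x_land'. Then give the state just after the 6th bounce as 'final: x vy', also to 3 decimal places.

1 4.072 30.038 22.396
2 2.206 6.083 34.529
3 0.993 1.232 39.989
4 0.447 0.249 42.446
5 0.201 0.051 43.551
6 0.090 0.010 44.049
final: 44.049 0.204

Arc 1: start y=16.900, vy=16.210 → t=4.072, apex=30.038, x_land=22.396, impact vy=-24.510
  bounce: vy ← 0.45·24.510 = 11.030
Arc 2: start y=0.000, vy=11.030 → t=2.206, apex=6.083, x_land=34.529, impact vy=-11.030
  bounce: vy ← 0.45·11.030 = 4.963
Arc 3: start y=0.000, vy=4.963 → t=0.993, apex=1.232, x_land=39.989, impact vy=-4.963
  bounce: vy ← 0.45·4.963 = 2.234
Arc 4: start y=0.000, vy=2.234 → t=0.447, apex=0.249, x_land=42.446, impact vy=-2.234
  bounce: vy ← 0.45·2.234 = 1.005
Arc 5: start y=0.000, vy=1.005 → t=0.201, apex=0.051, x_land=43.551, impact vy=-1.005
  bounce: vy ← 0.45·1.005 = 0.452
Arc 6: start y=0.000, vy=0.452 → t=0.090, apex=0.010, x_land=44.049, impact vy=-0.452
  bounce: vy ← 0.45·0.452 = 0.204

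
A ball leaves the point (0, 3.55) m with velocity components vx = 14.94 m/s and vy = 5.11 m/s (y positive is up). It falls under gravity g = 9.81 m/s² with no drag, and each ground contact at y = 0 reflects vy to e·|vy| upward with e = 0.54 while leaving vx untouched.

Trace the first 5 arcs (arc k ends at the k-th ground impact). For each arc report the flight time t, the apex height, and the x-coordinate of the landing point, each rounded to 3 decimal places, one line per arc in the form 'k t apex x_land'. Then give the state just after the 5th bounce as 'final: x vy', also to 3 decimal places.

Arc 1: start y=3.550, vy=5.110 → t=1.518, apex=4.881, x_land=22.685, impact vy=-9.786
  bounce: vy ← 0.54·9.786 = 5.284
Arc 2: start y=0.000, vy=5.284 → t=1.077, apex=1.423, x_land=38.781, impact vy=-5.284
  bounce: vy ← 0.54·5.284 = 2.854
Arc 3: start y=0.000, vy=2.854 → t=0.582, apex=0.415, x_land=47.473, impact vy=-2.854
  bounce: vy ← 0.54·2.854 = 1.541
Arc 4: start y=0.000, vy=1.541 → t=0.314, apex=0.121, x_land=52.166, impact vy=-1.541
  bounce: vy ← 0.54·1.541 = 0.832
Arc 5: start y=0.000, vy=0.832 → t=0.170, apex=0.035, x_land=54.700, impact vy=-0.832
  bounce: vy ← 0.54·0.832 = 0.449

1 1.518 4.881 22.685
2 1.077 1.423 38.781
3 0.582 0.415 47.473
4 0.314 0.121 52.166
5 0.170 0.035 54.700
final: 54.700 0.449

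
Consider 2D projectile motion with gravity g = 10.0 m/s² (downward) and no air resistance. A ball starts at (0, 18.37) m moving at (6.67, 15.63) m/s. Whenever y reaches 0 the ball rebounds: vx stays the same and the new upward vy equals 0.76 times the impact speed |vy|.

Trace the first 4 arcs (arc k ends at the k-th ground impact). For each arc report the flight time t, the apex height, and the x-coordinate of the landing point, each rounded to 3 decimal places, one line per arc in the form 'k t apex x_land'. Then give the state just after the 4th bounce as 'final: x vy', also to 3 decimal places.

Arc 1: start y=18.370, vy=15.630 → t=4.036, apex=30.585, x_land=26.922, impact vy=-24.733
  bounce: vy ← 0.76·24.733 = 18.797
Arc 2: start y=0.000, vy=18.797 → t=3.759, apex=17.666, x_land=51.997, impact vy=-18.797
  bounce: vy ← 0.76·18.797 = 14.285
Arc 3: start y=0.000, vy=14.285 → t=2.857, apex=10.204, x_land=71.053, impact vy=-14.285
  bounce: vy ← 0.76·14.285 = 10.857
Arc 4: start y=0.000, vy=10.857 → t=2.171, apex=5.894, x_land=85.537, impact vy=-10.857
  bounce: vy ← 0.76·10.857 = 8.251

1 4.036 30.585 26.922
2 3.759 17.666 51.997
3 2.857 10.204 71.053
4 2.171 5.894 85.537
final: 85.537 8.251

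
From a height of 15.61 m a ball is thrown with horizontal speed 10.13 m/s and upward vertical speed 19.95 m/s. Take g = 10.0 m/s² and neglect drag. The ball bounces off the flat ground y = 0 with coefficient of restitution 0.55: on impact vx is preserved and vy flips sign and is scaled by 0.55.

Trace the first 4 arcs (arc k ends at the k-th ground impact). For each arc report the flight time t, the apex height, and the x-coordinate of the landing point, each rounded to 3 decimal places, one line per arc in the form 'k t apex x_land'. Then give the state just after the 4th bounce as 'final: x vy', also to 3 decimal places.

1 4.660 35.510 47.205
2 2.931 10.742 76.901
3 1.612 3.249 93.234
4 0.887 0.983 102.217
final: 102.217 2.439

Arc 1: start y=15.610, vy=19.950 → t=4.660, apex=35.510, x_land=47.205, impact vy=-26.650
  bounce: vy ← 0.55·26.650 = 14.657
Arc 2: start y=0.000, vy=14.657 → t=2.931, apex=10.742, x_land=76.901, impact vy=-14.657
  bounce: vy ← 0.55·14.657 = 8.062
Arc 3: start y=0.000, vy=8.062 → t=1.612, apex=3.249, x_land=93.234, impact vy=-8.062
  bounce: vy ← 0.55·8.062 = 4.434
Arc 4: start y=0.000, vy=4.434 → t=0.887, apex=0.983, x_land=102.217, impact vy=-4.434
  bounce: vy ← 0.55·4.434 = 2.439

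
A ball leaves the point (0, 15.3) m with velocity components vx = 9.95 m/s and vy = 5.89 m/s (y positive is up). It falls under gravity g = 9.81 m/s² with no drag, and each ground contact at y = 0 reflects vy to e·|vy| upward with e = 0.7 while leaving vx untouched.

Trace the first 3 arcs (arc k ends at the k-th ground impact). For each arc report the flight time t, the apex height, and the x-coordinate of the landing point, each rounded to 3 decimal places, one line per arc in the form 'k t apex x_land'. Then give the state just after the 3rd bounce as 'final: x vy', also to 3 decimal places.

1 2.466 17.068 24.535
2 2.612 8.363 50.520
3 1.828 4.098 68.710
final: 68.710 6.277

Arc 1: start y=15.300, vy=5.890 → t=2.466, apex=17.068, x_land=24.535, impact vy=-18.300
  bounce: vy ← 0.7·18.300 = 12.810
Arc 2: start y=0.000, vy=12.810 → t=2.612, apex=8.363, x_land=50.520, impact vy=-12.810
  bounce: vy ← 0.7·12.810 = 8.967
Arc 3: start y=0.000, vy=8.967 → t=1.828, apex=4.098, x_land=68.710, impact vy=-8.967
  bounce: vy ← 0.7·8.967 = 6.277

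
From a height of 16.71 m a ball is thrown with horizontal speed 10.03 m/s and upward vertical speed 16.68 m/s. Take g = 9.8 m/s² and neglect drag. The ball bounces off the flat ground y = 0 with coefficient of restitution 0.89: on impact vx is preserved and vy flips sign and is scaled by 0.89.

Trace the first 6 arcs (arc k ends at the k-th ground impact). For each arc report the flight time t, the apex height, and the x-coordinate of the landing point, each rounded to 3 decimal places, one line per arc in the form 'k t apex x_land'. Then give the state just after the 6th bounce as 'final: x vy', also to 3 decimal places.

1 4.213 30.905 42.261
2 4.470 24.480 87.098
3 3.979 19.391 127.003
4 3.541 15.359 162.518
5 3.151 12.166 194.127
6 2.805 9.637 222.259
final: 222.259 12.232

Arc 1: start y=16.710, vy=16.680 → t=4.213, apex=30.905, x_land=42.261, impact vy=-24.612
  bounce: vy ← 0.89·24.612 = 21.904
Arc 2: start y=0.000, vy=21.904 → t=4.470, apex=24.480, x_land=87.098, impact vy=-21.904
  bounce: vy ← 0.89·21.904 = 19.495
Arc 3: start y=0.000, vy=19.495 → t=3.979, apex=19.391, x_land=127.003, impact vy=-19.495
  bounce: vy ← 0.89·19.495 = 17.351
Arc 4: start y=0.000, vy=17.351 → t=3.541, apex=15.359, x_land=162.518, impact vy=-17.351
  bounce: vy ← 0.89·17.351 = 15.442
Arc 5: start y=0.000, vy=15.442 → t=3.151, apex=12.166, x_land=194.127, impact vy=-15.442
  bounce: vy ← 0.89·15.442 = 13.743
Arc 6: start y=0.000, vy=13.743 → t=2.805, apex=9.637, x_land=222.259, impact vy=-13.743
  bounce: vy ← 0.89·13.743 = 12.232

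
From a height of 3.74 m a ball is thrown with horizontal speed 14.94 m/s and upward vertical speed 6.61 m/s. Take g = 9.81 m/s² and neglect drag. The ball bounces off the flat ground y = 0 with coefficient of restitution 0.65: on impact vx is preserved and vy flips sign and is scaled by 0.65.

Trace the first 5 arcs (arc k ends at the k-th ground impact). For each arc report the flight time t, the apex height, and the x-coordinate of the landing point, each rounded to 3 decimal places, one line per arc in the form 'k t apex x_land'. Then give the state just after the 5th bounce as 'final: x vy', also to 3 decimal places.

1 1.777 5.967 26.545
2 1.434 2.521 47.966
3 0.932 1.065 61.890
4 0.606 0.450 70.941
5 0.394 0.190 76.824
final: 76.824 1.255

Arc 1: start y=3.740, vy=6.610 → t=1.777, apex=5.967, x_land=26.545, impact vy=-10.820
  bounce: vy ← 0.65·10.820 = 7.033
Arc 2: start y=0.000, vy=7.033 → t=1.434, apex=2.521, x_land=47.966, impact vy=-7.033
  bounce: vy ← 0.65·7.033 = 4.571
Arc 3: start y=0.000, vy=4.571 → t=0.932, apex=1.065, x_land=61.890, impact vy=-4.571
  bounce: vy ← 0.65·4.571 = 2.971
Arc 4: start y=0.000, vy=2.971 → t=0.606, apex=0.450, x_land=70.941, impact vy=-2.971
  bounce: vy ← 0.65·2.971 = 1.931
Arc 5: start y=0.000, vy=1.931 → t=0.394, apex=0.190, x_land=76.824, impact vy=-1.931
  bounce: vy ← 0.65·1.931 = 1.255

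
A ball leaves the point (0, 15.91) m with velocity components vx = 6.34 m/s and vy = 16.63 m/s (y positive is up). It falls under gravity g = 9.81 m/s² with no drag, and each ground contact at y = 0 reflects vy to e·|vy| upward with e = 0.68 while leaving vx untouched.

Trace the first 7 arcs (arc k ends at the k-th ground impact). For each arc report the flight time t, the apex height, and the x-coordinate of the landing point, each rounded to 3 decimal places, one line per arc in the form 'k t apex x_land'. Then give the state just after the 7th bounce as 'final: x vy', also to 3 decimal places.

1 4.169 30.006 26.429
2 3.364 13.875 47.755
3 2.287 6.416 62.256
4 1.555 2.967 72.117
5 1.058 1.372 78.823
6 0.719 0.634 83.383
7 0.489 0.293 86.484
final: 86.484 1.631

Arc 1: start y=15.910, vy=16.630 → t=4.169, apex=30.006, x_land=26.429, impact vy=-24.263
  bounce: vy ← 0.68·24.263 = 16.499
Arc 2: start y=0.000, vy=16.499 → t=3.364, apex=13.875, x_land=47.755, impact vy=-16.499
  bounce: vy ← 0.68·16.499 = 11.219
Arc 3: start y=0.000, vy=11.219 → t=2.287, apex=6.416, x_land=62.256, impact vy=-11.219
  bounce: vy ← 0.68·11.219 = 7.629
Arc 4: start y=0.000, vy=7.629 → t=1.555, apex=2.967, x_land=72.117, impact vy=-7.629
  bounce: vy ← 0.68·7.629 = 5.188
Arc 5: start y=0.000, vy=5.188 → t=1.058, apex=1.372, x_land=78.823, impact vy=-5.188
  bounce: vy ← 0.68·5.188 = 3.528
Arc 6: start y=0.000, vy=3.528 → t=0.719, apex=0.634, x_land=83.383, impact vy=-3.528
  bounce: vy ← 0.68·3.528 = 2.399
Arc 7: start y=0.000, vy=2.399 → t=0.489, apex=0.293, x_land=86.484, impact vy=-2.399
  bounce: vy ← 0.68·2.399 = 1.631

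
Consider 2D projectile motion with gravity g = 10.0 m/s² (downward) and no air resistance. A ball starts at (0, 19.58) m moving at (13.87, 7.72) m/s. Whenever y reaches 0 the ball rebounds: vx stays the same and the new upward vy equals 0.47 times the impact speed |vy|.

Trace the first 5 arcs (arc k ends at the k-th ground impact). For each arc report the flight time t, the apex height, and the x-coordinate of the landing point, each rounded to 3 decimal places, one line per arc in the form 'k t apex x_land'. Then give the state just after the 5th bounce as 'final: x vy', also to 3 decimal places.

1 2.896 22.560 40.170
2 1.997 4.983 67.864
3 0.938 1.101 80.880
4 0.441 0.243 86.998
5 0.207 0.054 89.873
final: 89.873 0.487

Arc 1: start y=19.580, vy=7.720 → t=2.896, apex=22.560, x_land=40.170, impact vy=-21.241
  bounce: vy ← 0.47·21.241 = 9.983
Arc 2: start y=0.000, vy=9.983 → t=1.997, apex=4.983, x_land=67.864, impact vy=-9.983
  bounce: vy ← 0.47·9.983 = 4.692
Arc 3: start y=0.000, vy=4.692 → t=0.938, apex=1.101, x_land=80.880, impact vy=-4.692
  bounce: vy ← 0.47·4.692 = 2.205
Arc 4: start y=0.000, vy=2.205 → t=0.441, apex=0.243, x_land=86.998, impact vy=-2.205
  bounce: vy ← 0.47·2.205 = 1.037
Arc 5: start y=0.000, vy=1.037 → t=0.207, apex=0.054, x_land=89.873, impact vy=-1.037
  bounce: vy ← 0.47·1.037 = 0.487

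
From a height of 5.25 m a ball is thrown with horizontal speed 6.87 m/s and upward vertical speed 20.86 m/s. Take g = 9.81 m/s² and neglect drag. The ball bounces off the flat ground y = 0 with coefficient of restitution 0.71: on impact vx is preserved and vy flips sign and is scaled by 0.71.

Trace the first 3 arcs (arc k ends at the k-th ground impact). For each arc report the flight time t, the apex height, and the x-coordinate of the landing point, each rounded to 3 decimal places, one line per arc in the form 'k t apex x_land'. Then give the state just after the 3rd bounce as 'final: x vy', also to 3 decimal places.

1 4.491 27.428 30.854
2 3.358 13.827 53.923
3 2.384 6.970 70.302
final: 70.302 8.303

Arc 1: start y=5.250, vy=20.860 → t=4.491, apex=27.428, x_land=30.854, impact vy=-23.198
  bounce: vy ← 0.71·23.198 = 16.471
Arc 2: start y=0.000, vy=16.471 → t=3.358, apex=13.827, x_land=53.923, impact vy=-16.471
  bounce: vy ← 0.71·16.471 = 11.694
Arc 3: start y=0.000, vy=11.694 → t=2.384, apex=6.970, x_land=70.302, impact vy=-11.694
  bounce: vy ← 0.71·11.694 = 8.303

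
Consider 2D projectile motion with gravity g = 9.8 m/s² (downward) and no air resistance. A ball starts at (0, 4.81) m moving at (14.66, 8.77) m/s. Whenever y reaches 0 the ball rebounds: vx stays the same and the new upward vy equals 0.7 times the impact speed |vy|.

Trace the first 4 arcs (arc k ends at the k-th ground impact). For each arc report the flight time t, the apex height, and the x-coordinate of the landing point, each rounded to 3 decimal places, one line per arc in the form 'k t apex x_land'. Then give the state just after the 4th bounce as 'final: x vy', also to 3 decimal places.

Arc 1: start y=4.810, vy=8.770 → t=2.230, apex=8.734, x_land=32.692, impact vy=-13.084
  bounce: vy ← 0.7·13.084 = 9.159
Arc 2: start y=0.000, vy=9.159 → t=1.869, apex=4.280, x_land=60.093, impact vy=-9.159
  bounce: vy ← 0.7·9.159 = 6.411
Arc 3: start y=0.000, vy=6.411 → t=1.308, apex=2.097, x_land=79.274, impact vy=-6.411
  bounce: vy ← 0.7·6.411 = 4.488
Arc 4: start y=0.000, vy=4.488 → t=0.916, apex=1.028, x_land=92.701, impact vy=-4.488
  bounce: vy ← 0.7·4.488 = 3.141

1 2.230 8.734 32.692
2 1.869 4.280 60.093
3 1.308 2.097 79.274
4 0.916 1.028 92.701
final: 92.701 3.141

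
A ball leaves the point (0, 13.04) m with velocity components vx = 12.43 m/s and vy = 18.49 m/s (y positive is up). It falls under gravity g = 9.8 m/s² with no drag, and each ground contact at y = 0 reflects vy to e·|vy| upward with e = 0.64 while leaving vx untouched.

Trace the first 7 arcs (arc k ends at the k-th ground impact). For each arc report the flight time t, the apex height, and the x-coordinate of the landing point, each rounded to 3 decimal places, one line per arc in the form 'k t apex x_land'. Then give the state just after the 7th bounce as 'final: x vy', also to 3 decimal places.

Arc 1: start y=13.040, vy=18.490 → t=4.381, apex=30.483, x_land=54.455, impact vy=-24.443
  bounce: vy ← 0.64·24.443 = 15.644
Arc 2: start y=0.000, vy=15.644 → t=3.193, apex=12.486, x_land=94.139, impact vy=-15.644
  bounce: vy ← 0.64·15.644 = 10.012
Arc 3: start y=0.000, vy=10.012 → t=2.043, apex=5.114, x_land=119.536, impact vy=-10.012
  bounce: vy ← 0.64·10.012 = 6.408
Arc 4: start y=0.000, vy=6.408 → t=1.308, apex=2.095, x_land=135.790, impact vy=-6.408
  bounce: vy ← 0.64·6.408 = 4.101
Arc 5: start y=0.000, vy=4.101 → t=0.837, apex=0.858, x_land=146.193, impact vy=-4.101
  bounce: vy ← 0.64·4.101 = 2.625
Arc 6: start y=0.000, vy=2.625 → t=0.536, apex=0.351, x_land=152.851, impact vy=-2.625
  bounce: vy ← 0.64·2.625 = 1.680
Arc 7: start y=0.000, vy=1.680 → t=0.343, apex=0.144, x_land=157.112, impact vy=-1.680
  bounce: vy ← 0.64·1.680 = 1.075

1 4.381 30.483 54.455
2 3.193 12.486 94.139
3 2.043 5.114 119.536
4 1.308 2.095 135.790
5 0.837 0.858 146.193
6 0.536 0.351 152.851
7 0.343 0.144 157.112
final: 157.112 1.075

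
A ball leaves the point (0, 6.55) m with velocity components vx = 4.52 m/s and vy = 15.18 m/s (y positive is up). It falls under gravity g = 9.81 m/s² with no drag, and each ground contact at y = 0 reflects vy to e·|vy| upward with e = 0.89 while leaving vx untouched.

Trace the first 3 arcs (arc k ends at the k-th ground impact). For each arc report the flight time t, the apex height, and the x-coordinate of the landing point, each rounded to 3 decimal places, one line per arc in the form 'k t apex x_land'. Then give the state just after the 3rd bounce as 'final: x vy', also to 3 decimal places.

1 3.479 18.295 15.724
2 3.438 14.491 31.262
3 3.060 11.479 45.091
final: 45.091 13.356

Arc 1: start y=6.550, vy=15.180 → t=3.479, apex=18.295, x_land=15.724, impact vy=-18.946
  bounce: vy ← 0.89·18.946 = 16.862
Arc 2: start y=0.000, vy=16.862 → t=3.438, apex=14.491, x_land=31.262, impact vy=-16.862
  bounce: vy ← 0.89·16.862 = 15.007
Arc 3: start y=0.000, vy=15.007 → t=3.060, apex=11.479, x_land=45.091, impact vy=-15.007
  bounce: vy ← 0.89·15.007 = 13.356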